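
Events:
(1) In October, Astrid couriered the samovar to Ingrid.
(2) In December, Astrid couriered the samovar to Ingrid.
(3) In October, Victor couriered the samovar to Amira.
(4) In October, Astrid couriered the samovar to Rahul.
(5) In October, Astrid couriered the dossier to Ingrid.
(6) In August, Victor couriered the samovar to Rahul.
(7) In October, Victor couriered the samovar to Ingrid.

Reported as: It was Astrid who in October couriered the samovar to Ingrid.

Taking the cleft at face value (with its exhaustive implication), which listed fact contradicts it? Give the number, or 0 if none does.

Focus of the cleft: "Astrid" (the agent). Presupposed background: the samovar as thing and Ingrid as recipient and in October as setting.
The exhaustive reading says no other agent fits that background.
But fact (7) also has the samovar as thing and Ingrid as recipient and in October as setting, with agent = Victor — so the exhaustive reading fails.

7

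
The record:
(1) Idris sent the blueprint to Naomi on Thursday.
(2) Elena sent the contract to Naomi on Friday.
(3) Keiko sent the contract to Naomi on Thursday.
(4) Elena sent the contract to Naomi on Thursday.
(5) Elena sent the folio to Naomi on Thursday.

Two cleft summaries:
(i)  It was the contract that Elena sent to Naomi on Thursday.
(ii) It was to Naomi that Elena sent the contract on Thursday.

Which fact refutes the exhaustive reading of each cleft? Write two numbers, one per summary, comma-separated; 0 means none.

(i): focus "the contract". Looking for agent = Elena, recipient = Naomi, setting = on Thursday with some other thing — fact (5) has the folio there. Refuted.
(ii): focus "Naomi". No fact shares agent = Elena, thing = the contract, setting = on Thursday with a different recipient. 0.

5, 0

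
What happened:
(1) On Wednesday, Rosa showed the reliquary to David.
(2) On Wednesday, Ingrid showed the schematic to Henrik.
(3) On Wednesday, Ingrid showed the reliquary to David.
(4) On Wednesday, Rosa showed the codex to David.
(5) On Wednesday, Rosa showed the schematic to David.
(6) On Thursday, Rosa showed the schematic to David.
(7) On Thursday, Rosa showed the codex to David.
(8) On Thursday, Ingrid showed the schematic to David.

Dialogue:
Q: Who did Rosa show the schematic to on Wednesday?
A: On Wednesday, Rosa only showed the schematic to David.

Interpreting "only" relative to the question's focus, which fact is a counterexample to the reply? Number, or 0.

The question "Who did ... to ...?" targets the recipient, so in the reply the focus falls on "David".
"Only" then excludes alternative recipients while the background — agent = Rosa, thing = the schematic, setting = on Wednesday — is held fixed.
No fact keeps agent = Rosa, thing = the schematic, setting = on Wednesday while changing the recipient; every other fact differs on something backgrounded. The reply stands.
(Fact (6) would refute a reading with focus on the setting — but that is not what the question asks.)

0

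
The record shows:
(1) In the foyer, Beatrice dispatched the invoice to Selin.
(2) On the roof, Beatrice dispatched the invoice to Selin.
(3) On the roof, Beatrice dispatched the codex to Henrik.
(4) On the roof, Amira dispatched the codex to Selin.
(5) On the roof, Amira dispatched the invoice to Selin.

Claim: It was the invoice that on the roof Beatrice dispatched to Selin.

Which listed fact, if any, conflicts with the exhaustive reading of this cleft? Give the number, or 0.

0

Focus of the cleft: "the invoice" (the thing). Presupposed background: agent = Beatrice, recipient = Selin, setting = on the roof.
The exhaustive reading says no other thing fits that background.
No listed fact matches the background with a different thing. Exhaustivity holds.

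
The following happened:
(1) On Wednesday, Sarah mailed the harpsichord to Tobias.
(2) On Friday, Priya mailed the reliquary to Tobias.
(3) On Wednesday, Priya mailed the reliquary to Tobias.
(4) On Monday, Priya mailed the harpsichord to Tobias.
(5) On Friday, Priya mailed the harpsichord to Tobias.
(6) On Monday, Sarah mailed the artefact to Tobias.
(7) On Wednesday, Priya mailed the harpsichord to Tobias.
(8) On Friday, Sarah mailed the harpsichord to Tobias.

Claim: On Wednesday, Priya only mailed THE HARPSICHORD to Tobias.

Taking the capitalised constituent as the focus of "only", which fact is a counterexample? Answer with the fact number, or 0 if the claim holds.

Focus (in capitals) is "the harpsichord" — the thing. "Only" excludes alternative things while holding fixed same agent, recipient, setting (Priya / Tobias / on Wednesday).
Fact (3) shares the background but differs in thing (the reliquary) — a counterexample.

3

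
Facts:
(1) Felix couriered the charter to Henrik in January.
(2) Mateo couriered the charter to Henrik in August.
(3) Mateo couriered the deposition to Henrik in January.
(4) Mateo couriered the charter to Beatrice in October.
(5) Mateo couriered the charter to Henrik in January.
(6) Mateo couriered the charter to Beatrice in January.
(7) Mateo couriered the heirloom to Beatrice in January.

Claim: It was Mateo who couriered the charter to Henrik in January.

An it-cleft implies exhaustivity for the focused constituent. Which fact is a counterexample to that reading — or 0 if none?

1

The cleft puts "Mateo" in focus and presupposes the open proposition with thing = the charter, recipient = Henrik, setting = in January.
Exhaustivity: Mateo is the only agent satisfying that background.
But fact (1) also has thing = the charter, recipient = Henrik, setting = in January, with agent = Felix — so the exhaustive reading fails.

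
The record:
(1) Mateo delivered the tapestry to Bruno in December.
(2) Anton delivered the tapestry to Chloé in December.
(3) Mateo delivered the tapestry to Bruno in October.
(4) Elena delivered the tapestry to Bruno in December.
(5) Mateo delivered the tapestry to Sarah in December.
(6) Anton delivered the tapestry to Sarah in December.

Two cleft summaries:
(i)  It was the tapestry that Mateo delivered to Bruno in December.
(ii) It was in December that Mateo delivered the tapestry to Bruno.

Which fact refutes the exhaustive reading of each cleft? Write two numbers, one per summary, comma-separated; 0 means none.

(i): focus "the tapestry". No fact shares agent = Mateo, recipient = Bruno, setting = in December with a different thing. 0.
(ii): focus "in December". Looking for agent = Mateo, thing = the tapestry, recipient = Bruno with some other setting — fact (3) has in October there. Refuted.

0, 3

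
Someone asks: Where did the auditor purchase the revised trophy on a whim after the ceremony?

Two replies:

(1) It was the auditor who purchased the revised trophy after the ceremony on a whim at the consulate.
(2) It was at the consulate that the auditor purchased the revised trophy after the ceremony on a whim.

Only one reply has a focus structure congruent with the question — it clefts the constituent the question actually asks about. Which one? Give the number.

The question word "where" targets the location.
Option (1) clefts "the auditor" — the subject (agent), not what was asked.
Option (2) clefts "at the consulate" — that matches what the question asks about.
So the congruent reply is (2).

2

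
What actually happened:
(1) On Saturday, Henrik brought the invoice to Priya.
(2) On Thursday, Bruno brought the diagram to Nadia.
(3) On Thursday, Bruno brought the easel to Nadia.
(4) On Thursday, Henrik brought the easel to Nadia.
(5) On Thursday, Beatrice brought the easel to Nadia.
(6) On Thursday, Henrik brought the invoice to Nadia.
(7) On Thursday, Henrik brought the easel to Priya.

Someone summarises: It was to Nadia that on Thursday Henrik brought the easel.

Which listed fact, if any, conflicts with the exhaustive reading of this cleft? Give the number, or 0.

7

Focus of the cleft: "Nadia" (the recipient). Presupposed background: same agent, thing, setting (Henrik / the easel / on Thursday).
The exhaustive reading says no other recipient fits that background.
But fact (7) also has same agent, thing, setting (Henrik / the easel / on Thursday), with recipient = Priya — so the exhaustive reading fails.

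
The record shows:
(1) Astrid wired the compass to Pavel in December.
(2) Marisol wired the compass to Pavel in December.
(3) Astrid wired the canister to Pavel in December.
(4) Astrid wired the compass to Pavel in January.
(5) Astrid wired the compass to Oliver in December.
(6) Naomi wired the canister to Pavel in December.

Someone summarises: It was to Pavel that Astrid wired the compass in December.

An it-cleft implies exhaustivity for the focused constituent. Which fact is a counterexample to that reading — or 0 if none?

The cleft puts "Pavel" in focus and presupposes the open proposition with same agent, thing, setting (Astrid / the compass / in December).
Exhaustivity: Pavel is the only recipient satisfying that background.
Fact (5) shares the background but with recipient = Oliver; exhaustivity is violated.

5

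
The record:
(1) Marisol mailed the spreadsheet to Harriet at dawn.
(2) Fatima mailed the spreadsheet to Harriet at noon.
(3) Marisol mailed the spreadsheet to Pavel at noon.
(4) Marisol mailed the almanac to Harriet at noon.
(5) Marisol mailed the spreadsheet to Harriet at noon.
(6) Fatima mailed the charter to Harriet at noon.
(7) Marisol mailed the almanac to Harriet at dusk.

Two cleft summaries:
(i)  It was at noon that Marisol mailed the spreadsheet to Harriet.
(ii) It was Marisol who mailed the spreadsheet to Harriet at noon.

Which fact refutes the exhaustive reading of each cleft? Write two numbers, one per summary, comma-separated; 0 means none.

(i): focus "at noon". Looking for Marisol as agent and the spreadsheet as thing and Harriet as recipient with some other setting — fact (1) has at dawn there. Refuted.
(ii): focus "Marisol". Looking for the spreadsheet as thing and Harriet as recipient and at noon as setting with some other agent — fact (2) has Fatima there. Refuted.

1, 2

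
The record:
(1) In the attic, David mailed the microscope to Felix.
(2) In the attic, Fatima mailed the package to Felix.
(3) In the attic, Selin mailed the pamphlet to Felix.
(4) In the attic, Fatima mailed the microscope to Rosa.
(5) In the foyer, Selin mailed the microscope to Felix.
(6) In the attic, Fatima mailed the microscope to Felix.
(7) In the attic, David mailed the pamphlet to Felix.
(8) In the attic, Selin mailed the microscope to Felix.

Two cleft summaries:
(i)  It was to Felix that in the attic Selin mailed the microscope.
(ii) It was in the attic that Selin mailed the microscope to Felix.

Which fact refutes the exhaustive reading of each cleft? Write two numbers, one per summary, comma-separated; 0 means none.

0, 5

Summary (i) focuses "Felix" (the recipient); background agent = Selin, thing = the microscope, setting = in the attic. No fact matches that background with a different recipient, so 0.
Summary (ii) focuses "in the attic" (the setting); background agent = Selin, thing = the microscope, recipient = Felix. Fact (5) matches that background with setting = in the foyer — refutes (ii).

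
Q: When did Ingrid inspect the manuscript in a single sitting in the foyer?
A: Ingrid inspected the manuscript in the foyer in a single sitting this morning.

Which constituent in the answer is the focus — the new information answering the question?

this morning

The wh-word "when" asks about the time.
In the answer, "Ingrid", "the manuscript", "in the foyer" and "in a single sitting" are given — repeated from the question.
The constituent filling the time gap is "this morning"; that is the focus and would carry nuclear stress.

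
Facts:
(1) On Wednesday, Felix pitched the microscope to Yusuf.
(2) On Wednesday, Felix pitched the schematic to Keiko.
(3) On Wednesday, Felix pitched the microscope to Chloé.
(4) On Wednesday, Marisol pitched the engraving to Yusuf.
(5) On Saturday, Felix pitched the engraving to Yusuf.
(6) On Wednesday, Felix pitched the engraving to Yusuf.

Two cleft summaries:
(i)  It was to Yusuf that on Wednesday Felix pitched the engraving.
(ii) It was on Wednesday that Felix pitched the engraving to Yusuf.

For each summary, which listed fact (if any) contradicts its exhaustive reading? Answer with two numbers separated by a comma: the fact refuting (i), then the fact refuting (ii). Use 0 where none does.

(i): focus "Yusuf". No fact shares same agent, thing, setting (Felix / the engraving / on Wednesday) with a different recipient. 0.
(ii): focus "on Wednesday". Looking for same agent, thing, recipient (Felix / the engraving / Yusuf) with some other setting — fact (5) has on Saturday there. Refuted.

0, 5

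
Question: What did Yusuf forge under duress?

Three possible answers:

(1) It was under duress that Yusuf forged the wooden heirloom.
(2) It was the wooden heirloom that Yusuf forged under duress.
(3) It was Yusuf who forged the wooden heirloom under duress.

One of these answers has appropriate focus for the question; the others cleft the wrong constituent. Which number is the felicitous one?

2

The question word "what" targets the direct object.
Option (1) clefts "under duress" — the manner, not what was asked.
Option (2) clefts "the wooden heirloom" — that matches what the question asks about.
Option (3) clefts "Yusuf" — the subject (agent), not what was asked.
So the congruent reply is (2).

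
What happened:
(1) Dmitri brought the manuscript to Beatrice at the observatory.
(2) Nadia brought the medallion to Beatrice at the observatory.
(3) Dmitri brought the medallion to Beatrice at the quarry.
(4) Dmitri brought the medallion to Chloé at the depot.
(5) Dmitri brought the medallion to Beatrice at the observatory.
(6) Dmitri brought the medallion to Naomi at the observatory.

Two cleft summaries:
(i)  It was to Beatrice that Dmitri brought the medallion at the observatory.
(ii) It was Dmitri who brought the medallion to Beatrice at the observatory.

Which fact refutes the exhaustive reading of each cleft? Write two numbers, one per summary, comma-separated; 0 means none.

Summary (i) focuses "Beatrice" (the recipient); background same agent, thing, setting (Dmitri / the medallion / at the observatory). Fact (6) matches that background with recipient = Naomi — refutes (i).
Summary (ii) focuses "Dmitri" (the agent); background same thing, recipient, setting (the medallion / Beatrice / at the observatory). Fact (2) matches that background with agent = Nadia — refutes (ii).

6, 2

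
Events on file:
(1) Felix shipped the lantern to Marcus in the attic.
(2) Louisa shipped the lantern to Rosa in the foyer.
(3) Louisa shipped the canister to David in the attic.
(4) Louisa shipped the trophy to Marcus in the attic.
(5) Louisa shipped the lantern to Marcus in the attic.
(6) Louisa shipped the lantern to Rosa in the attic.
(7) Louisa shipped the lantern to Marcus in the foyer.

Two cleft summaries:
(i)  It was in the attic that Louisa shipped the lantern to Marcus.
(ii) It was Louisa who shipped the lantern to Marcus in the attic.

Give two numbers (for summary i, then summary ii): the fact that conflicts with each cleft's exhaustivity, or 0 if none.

7, 1

(i): focus "in the attic". Looking for same agent, thing, recipient (Louisa / the lantern / Marcus) with some other setting — fact (7) has in the foyer there. Refuted.
(ii): focus "Louisa". Looking for same thing, recipient, setting (the lantern / Marcus / in the attic) with some other agent — fact (1) has Felix there. Refuted.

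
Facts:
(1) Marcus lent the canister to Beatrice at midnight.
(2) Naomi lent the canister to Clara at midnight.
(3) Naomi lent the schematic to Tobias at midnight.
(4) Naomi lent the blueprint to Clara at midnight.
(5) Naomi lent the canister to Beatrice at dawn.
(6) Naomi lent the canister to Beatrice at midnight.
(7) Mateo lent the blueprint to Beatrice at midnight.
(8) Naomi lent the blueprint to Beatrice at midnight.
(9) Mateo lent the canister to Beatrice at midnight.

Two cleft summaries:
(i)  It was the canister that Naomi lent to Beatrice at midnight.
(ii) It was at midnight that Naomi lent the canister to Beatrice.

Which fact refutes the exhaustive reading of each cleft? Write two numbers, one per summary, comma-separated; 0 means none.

Summary (i) focuses "the canister" (the thing); background agent = Naomi, recipient = Beatrice, setting = at midnight. Fact (8) matches that background with thing = the blueprint — refutes (i).
Summary (ii) focuses "at midnight" (the setting); background agent = Naomi, thing = the canister, recipient = Beatrice. Fact (5) matches that background with setting = at dawn — refutes (ii).

8, 5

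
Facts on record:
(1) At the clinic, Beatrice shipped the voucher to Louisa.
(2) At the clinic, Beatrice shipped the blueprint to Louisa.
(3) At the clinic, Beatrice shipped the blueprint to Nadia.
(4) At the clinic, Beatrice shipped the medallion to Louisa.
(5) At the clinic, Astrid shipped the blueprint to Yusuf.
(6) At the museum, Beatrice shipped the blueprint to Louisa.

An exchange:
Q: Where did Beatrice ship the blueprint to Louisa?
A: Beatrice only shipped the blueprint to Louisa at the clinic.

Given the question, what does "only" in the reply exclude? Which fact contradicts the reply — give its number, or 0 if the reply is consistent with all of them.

6

Answering "Where did ...?" puts focus on the setting — here, "at the clinic".
So "only" ranges over settings; the rest (same agent, thing, recipient (Beatrice / the blueprint / Louisa)) is presupposed.
Fact (6) keeps same agent, thing, recipient (Beatrice / the blueprint / Louisa) but has setting = at the museum; that refutes the reply.
(Fact (3) would refute a reading with focus on the recipient — but that is not what the question asks.)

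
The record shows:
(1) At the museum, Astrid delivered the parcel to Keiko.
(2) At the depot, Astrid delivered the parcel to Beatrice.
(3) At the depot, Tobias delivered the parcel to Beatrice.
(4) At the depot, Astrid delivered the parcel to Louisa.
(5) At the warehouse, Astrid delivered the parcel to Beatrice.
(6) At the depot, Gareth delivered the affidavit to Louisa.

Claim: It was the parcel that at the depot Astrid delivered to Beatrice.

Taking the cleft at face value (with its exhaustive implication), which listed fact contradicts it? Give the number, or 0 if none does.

The cleft puts "the parcel" in focus and presupposes the open proposition with agent = Astrid, recipient = Beatrice, setting = at the depot.
The exhaustive reading says no other thing fits that background.
No listed fact matches the background with a different thing. Exhaustivity holds.

0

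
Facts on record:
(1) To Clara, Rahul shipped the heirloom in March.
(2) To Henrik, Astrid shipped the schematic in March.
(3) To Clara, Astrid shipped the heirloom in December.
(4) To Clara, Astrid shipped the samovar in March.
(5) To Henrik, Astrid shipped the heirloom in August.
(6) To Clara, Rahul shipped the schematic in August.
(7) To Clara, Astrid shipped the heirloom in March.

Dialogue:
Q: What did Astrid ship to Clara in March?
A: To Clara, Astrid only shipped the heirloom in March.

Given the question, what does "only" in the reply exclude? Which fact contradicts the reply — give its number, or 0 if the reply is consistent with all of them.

Answering "What did ...?" puts focus on the thing — here, "the heirloom".
"Only" then excludes alternative things while the background — agent = Astrid, recipient = Clara, setting = in March — is held fixed.
Fact (4) keeps agent = Astrid, recipient = Clara, setting = in March but has thing = the samovar; that refutes the reply.
(Fact (3) would refute a reading with focus on the setting — but that is not what the question asks.)

4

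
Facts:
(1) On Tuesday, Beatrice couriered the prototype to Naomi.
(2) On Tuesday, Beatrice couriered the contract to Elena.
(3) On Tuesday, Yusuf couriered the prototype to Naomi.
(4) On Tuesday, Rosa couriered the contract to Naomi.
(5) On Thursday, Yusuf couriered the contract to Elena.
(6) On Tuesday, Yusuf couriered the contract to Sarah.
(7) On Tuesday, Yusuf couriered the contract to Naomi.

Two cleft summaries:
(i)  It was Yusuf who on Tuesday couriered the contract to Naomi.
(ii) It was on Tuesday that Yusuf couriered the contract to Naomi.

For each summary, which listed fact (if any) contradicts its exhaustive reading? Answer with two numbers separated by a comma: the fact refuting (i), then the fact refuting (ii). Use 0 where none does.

4, 0

Summary (i) focuses "Yusuf" (the agent); background the contract as thing and Naomi as recipient and on Tuesday as setting. Fact (4) matches that background with agent = Rosa — refutes (i).
Summary (ii) focuses "on Tuesday" (the setting); background Yusuf as agent and the contract as thing and Naomi as recipient. No fact matches that background with a different setting, so 0.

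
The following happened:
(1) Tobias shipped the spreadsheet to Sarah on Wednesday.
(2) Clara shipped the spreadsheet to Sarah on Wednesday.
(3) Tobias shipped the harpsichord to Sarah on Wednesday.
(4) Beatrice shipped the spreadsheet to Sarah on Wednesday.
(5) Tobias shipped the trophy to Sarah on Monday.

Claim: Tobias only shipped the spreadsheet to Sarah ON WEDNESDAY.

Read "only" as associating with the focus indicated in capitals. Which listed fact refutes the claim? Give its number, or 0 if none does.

0

Focus (in capitals) is "on Wednesday" — the setting. "Only" excludes alternative settings while holding fixed same agent, thing, recipient (Tobias / the spreadsheet / Sarah).
Every other fact changes something in the background, not just the setting. Nothing refutes the claim.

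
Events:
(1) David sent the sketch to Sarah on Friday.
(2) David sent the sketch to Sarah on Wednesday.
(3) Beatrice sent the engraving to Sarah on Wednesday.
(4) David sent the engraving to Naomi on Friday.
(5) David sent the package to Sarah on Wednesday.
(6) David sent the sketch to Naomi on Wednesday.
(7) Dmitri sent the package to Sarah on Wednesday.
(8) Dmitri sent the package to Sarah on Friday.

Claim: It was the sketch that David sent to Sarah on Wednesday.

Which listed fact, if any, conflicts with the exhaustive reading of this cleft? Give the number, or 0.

The cleft puts "the sketch" in focus and presupposes the open proposition with agent = David, recipient = Sarah, setting = on Wednesday.
The exhaustive reading says no other thing fits that background.
Fact (5) shares the background but with thing = the package; exhaustivity is violated.

5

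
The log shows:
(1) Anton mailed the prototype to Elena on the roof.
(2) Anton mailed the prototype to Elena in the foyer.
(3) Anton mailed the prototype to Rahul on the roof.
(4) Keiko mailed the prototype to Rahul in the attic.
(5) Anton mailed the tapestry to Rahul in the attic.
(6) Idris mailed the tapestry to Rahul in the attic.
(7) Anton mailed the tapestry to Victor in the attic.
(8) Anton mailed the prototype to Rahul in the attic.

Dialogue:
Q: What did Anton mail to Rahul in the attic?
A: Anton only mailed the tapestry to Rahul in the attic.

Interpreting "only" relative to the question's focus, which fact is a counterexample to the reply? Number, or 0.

8

Answering "What did ...?" puts focus on the thing — here, "the tapestry".
So "only" ranges over things; the rest (Anton as agent and Rahul as recipient and in the attic as setting) is presupposed.
Fact (8) keeps Anton as agent and Rahul as recipient and in the attic as setting but has thing = the prototype; that refutes the reply.
(Fact (7) would refute a reading with focus on the recipient — but that is not what the question asks.)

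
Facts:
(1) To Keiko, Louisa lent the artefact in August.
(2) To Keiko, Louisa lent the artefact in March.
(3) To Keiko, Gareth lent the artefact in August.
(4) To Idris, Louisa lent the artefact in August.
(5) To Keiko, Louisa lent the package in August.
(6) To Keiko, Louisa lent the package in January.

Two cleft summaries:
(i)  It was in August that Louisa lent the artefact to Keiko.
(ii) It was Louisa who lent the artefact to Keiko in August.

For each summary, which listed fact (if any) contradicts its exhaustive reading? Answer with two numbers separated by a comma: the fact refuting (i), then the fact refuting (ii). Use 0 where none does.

(i): focus "in August". Looking for Louisa as agent and the artefact as thing and Keiko as recipient with some other setting — fact (2) has in March there. Refuted.
(ii): focus "Louisa". Looking for the artefact as thing and Keiko as recipient and in August as setting with some other agent — fact (3) has Gareth there. Refuted.

2, 3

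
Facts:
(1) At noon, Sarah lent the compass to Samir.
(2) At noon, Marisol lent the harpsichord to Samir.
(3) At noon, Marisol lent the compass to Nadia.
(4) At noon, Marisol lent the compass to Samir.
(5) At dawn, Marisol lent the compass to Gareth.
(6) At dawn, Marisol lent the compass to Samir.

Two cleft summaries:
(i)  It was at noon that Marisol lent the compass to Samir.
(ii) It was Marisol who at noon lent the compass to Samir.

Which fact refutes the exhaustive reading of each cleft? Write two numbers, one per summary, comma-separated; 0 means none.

6, 1

(i): focus "at noon". Looking for agent = Marisol, thing = the compass, recipient = Samir with some other setting — fact (6) has at dawn there. Refuted.
(ii): focus "Marisol". Looking for thing = the compass, recipient = Samir, setting = at noon with some other agent — fact (1) has Sarah there. Refuted.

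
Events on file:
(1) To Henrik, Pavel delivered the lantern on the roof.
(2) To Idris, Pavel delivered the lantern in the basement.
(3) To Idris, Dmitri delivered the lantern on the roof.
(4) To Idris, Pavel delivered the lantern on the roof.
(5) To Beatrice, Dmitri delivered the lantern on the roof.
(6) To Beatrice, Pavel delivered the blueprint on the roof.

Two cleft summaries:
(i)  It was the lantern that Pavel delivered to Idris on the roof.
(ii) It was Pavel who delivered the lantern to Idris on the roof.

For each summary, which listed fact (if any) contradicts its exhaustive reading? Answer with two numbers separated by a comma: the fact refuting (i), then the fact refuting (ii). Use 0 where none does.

(i): focus "the lantern". No fact shares same agent, recipient, setting (Pavel / Idris / on the roof) with a different thing. 0.
(ii): focus "Pavel". Looking for same thing, recipient, setting (the lantern / Idris / on the roof) with some other agent — fact (3) has Dmitri there. Refuted.

0, 3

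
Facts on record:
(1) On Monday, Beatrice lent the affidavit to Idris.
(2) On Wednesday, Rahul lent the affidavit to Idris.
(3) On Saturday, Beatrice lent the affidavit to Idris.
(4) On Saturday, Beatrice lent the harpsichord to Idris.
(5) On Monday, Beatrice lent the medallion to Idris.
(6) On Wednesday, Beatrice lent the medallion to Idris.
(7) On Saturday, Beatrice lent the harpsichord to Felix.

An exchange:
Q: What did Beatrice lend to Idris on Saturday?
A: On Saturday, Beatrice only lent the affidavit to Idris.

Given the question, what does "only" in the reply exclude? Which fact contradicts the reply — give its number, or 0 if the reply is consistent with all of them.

4

The question "What did ...?" targets the thing, so in the reply the focus falls on "the affidavit".
So "only" ranges over things; the rest (Beatrice as agent and Idris as recipient and on Saturday as setting) is presupposed.
Fact (4) shares the background with a different thing (the harpsichord) — counterexample.
(Fact (1) would refute a reading with focus on the setting — but that is not what the question asks.)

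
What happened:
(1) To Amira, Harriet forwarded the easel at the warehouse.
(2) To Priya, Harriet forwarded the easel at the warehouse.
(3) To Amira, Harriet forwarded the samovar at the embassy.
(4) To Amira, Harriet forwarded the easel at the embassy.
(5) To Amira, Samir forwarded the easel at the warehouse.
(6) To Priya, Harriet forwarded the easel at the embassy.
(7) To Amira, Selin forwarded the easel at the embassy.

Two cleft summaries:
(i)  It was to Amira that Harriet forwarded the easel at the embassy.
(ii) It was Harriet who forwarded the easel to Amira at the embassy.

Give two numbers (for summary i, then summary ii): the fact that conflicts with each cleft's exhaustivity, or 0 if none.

Summary (i) focuses "Amira" (the recipient); background Harriet as agent and the easel as thing and at the embassy as setting. Fact (6) matches that background with recipient = Priya — refutes (i).
Summary (ii) focuses "Harriet" (the agent); background the easel as thing and Amira as recipient and at the embassy as setting. Fact (7) matches that background with agent = Selin — refutes (ii).

6, 7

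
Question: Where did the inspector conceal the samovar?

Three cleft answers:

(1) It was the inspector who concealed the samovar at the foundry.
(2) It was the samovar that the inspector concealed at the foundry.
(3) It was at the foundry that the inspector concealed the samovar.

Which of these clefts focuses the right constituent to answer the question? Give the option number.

3

The question word "where" targets the location.
Option (1) clefts "the inspector" — the subject (agent), not what was asked.
Option (2) clefts "the samovar" — the direct object, not what was asked.
Option (3) clefts "at the foundry" — that matches what the question asks about.
So the congruent reply is (3).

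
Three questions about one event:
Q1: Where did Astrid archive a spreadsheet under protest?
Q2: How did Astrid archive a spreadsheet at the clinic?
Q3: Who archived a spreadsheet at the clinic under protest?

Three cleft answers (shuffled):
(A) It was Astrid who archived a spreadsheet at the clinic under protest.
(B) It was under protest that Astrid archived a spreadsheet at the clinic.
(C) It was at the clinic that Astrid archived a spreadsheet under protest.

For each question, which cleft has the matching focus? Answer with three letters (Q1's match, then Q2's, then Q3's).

CBA

Q1 asks about the location; cleft (C) focuses "at the clinic", which is the location — so Q1 → C.
Q2 asks about the manner; cleft (B) focuses "under protest", which is the manner — so Q2 → B.
Q3 asks about the subject (agent); cleft (A) focuses "Astrid", which is the subject (agent) — so Q3 → A.
Mapping: Q1→C, Q2→B, Q3→A.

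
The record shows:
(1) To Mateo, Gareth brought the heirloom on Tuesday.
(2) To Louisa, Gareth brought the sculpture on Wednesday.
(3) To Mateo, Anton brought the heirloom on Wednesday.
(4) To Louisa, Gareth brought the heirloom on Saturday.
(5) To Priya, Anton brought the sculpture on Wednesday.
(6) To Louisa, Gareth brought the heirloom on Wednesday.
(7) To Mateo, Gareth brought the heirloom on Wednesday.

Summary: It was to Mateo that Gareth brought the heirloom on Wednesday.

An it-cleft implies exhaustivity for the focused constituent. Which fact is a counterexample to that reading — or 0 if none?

The cleft puts "Mateo" in focus and presupposes the open proposition with Gareth as agent and the heirloom as thing and on Wednesday as setting.
The exhaustive reading says no other recipient fits that background.
But fact (6) also has Gareth as agent and the heirloom as thing and on Wednesday as setting, with recipient = Louisa — so the exhaustive reading fails.

6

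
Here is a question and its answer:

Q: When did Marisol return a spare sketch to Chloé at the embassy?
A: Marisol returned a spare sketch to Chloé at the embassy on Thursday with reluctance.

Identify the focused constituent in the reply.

on Thursday

The wh-word "when" asks about the time.
In the answer, "Marisol", "a spare sketch", "to Chloé" and "at the embassy" are given — repeated from the question.
"with reluctance" is also new, but it specifies the manner, which is not what the question asks about — so it is not the focus.
The constituent filling the time gap is "on Thursday"; that is the focus.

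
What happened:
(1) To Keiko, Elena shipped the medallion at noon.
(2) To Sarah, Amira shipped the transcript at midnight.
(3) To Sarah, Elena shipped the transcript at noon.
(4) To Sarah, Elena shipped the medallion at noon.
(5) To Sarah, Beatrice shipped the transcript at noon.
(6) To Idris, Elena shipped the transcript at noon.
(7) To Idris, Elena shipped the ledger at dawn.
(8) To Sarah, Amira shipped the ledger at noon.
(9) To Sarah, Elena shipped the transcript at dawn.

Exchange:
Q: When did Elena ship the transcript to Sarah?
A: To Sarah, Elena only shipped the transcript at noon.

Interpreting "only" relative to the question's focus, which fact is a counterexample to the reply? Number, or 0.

9

Answering "When did ...?" puts focus on the setting — here, "at noon".
So "only" ranges over settings; the rest (same agent, thing, recipient (Elena / the transcript / Sarah)) is presupposed.
Fact (9) shares the background with a different setting (at dawn) — counterexample.
(Fact (4) would refute a reading with focus on the thing — but that is not what the question asks.)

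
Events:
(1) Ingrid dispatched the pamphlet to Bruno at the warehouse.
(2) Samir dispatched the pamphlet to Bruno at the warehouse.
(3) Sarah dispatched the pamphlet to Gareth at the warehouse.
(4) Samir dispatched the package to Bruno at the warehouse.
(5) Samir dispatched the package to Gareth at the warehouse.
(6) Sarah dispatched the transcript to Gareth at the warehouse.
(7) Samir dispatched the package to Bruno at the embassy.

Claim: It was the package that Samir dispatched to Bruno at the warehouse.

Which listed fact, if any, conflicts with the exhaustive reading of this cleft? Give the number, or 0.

2

Focus of the cleft: "the package" (the thing). Presupposed background: agent = Samir, recipient = Bruno, setting = at the warehouse.
Exhaustivity: the package is the only thing satisfying that background.
But fact (2) also has agent = Samir, recipient = Bruno, setting = at the warehouse, with thing = the pamphlet — so the exhaustive reading fails.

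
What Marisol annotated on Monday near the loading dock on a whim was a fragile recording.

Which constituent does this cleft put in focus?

a fragile recording

In a pseudo-cleft "What ... was X", the post-copular constituent X is the focus.
Here the focus is "a fragile recording". The backgrounded (presupposed) material includes "Marisol", "on Monday", "on a whim" and "near the loading dock".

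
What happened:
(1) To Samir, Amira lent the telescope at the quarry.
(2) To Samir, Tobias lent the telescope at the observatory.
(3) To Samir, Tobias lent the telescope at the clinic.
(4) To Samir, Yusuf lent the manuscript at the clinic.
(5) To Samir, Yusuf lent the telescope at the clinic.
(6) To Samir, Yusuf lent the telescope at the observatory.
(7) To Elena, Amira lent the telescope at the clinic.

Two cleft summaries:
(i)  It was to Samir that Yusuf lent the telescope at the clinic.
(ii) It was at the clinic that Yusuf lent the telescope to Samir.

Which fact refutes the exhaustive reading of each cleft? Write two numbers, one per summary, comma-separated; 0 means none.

Summary (i) focuses "Samir" (the recipient); background agent = Yusuf, thing = the telescope, setting = at the clinic. No fact matches that background with a different recipient, so 0.
Summary (ii) focuses "at the clinic" (the setting); background agent = Yusuf, thing = the telescope, recipient = Samir. Fact (6) matches that background with setting = at the observatory — refutes (ii).

0, 6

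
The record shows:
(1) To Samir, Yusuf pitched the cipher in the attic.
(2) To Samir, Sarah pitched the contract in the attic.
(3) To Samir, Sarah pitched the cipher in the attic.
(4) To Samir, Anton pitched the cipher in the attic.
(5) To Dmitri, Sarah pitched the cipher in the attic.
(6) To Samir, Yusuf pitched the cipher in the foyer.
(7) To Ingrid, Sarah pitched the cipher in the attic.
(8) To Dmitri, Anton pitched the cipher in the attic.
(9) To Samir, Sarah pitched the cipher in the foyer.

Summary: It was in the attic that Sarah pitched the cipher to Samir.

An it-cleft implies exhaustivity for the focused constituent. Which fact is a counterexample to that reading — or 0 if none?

Focus of the cleft: "in the attic" (the setting). Presupposed background: agent = Sarah, thing = the cipher, recipient = Samir.
The exhaustive reading says no other setting fits that background.
Fact (9) shares the background but with setting = in the foyer; exhaustivity is violated.

9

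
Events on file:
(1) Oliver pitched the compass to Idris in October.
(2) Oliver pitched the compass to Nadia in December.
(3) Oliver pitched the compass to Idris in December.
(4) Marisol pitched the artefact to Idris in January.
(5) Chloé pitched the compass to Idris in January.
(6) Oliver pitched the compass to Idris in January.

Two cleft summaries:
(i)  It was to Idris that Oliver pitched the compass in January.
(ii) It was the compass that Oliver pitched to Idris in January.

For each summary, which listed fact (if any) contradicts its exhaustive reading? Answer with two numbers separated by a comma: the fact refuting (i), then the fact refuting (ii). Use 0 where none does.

Summary (i) focuses "Idris" (the recipient); background same agent, thing, setting (Oliver / the compass / in January). No fact matches that background with a different recipient, so 0.
Summary (ii) focuses "the compass" (the thing); background same agent, recipient, setting (Oliver / Idris / in January). No fact matches that background with a different thing, so 0.

0, 0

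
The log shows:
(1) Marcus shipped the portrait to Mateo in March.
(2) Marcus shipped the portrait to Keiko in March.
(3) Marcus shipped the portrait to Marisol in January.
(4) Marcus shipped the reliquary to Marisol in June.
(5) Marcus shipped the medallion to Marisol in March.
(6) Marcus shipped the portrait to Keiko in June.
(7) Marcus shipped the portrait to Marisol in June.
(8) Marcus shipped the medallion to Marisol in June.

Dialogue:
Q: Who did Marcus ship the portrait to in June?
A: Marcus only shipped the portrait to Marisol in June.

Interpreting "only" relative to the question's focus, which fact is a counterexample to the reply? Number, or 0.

6

Answering "Who did ... to ...?" puts focus on the recipient — here, "Marisol".
So "only" ranges over recipients; the rest (same agent, thing, setting (Marcus / the portrait / in June)) is presupposed.
Fact (6) shares the background with a different recipient (Keiko) — counterexample.
(Fact (3) would refute a reading with focus on the setting — but that is not what the question asks.)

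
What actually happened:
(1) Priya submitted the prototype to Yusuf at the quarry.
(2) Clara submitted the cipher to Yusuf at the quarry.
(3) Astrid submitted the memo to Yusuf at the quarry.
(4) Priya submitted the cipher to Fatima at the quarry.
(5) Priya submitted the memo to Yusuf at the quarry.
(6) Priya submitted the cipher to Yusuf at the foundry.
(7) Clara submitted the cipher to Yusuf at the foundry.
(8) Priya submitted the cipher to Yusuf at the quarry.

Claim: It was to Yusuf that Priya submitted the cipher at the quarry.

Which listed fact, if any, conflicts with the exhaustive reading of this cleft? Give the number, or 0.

Focus of the cleft: "Yusuf" (the recipient). Presupposed background: Priya as agent and the cipher as thing and at the quarry as setting.
Exhaustivity: Yusuf is the only recipient satisfying that background.
Fact (4) shares the background but with recipient = Fatima; exhaustivity is violated.

4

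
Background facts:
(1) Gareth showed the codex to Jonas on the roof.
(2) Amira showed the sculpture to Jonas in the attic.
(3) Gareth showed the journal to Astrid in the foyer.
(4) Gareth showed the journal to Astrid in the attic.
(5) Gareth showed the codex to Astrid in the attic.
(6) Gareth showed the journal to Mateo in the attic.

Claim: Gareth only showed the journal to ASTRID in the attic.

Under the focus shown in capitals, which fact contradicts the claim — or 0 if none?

6

Focus (in capitals) is "Astrid" — the recipient. "Only" excludes alternative recipients while holding fixed agent = Gareth, thing = the journal, setting = in the attic.
Fact (6) shares the background but differs in recipient (Mateo) — a counterexample.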